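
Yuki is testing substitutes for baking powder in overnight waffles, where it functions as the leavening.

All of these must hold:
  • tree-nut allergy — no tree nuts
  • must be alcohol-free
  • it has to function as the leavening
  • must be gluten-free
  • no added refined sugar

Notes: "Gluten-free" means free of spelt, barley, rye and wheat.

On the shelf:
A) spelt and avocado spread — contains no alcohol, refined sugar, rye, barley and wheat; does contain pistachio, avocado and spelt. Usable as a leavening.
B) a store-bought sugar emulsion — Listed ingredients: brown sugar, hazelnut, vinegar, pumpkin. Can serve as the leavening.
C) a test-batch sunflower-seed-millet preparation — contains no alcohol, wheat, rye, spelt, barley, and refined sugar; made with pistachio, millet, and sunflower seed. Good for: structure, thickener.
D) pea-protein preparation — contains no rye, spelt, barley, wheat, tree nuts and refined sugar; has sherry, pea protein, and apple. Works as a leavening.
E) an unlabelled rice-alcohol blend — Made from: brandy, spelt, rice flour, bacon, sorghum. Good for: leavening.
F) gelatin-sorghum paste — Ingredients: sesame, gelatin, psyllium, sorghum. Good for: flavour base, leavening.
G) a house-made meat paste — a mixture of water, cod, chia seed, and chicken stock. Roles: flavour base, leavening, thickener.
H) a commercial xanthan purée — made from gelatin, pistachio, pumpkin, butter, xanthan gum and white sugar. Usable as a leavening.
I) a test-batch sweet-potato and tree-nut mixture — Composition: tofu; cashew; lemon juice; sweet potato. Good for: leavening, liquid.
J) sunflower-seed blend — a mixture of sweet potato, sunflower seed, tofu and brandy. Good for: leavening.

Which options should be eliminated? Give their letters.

A, B, C, D, E, H, I, J

A: has spelt, so not gluten-free; has pistachio, so not tree-nut-free — no
B: has brown sugar, so not no-added-sugar; has hazelnut, so not tree-nut-free — no
C: not usable as a leavening; has pistachio, so not tree-nut-free — no
D: has sherry, so not alcohol-free — out
E: has spelt, so not gluten-free; has brandy, so not alcohol-free — out
F: works as a leavening, no tree nuts, no refined sugar — OK
G: nothing on the exclusion list — OK
H: has white sugar, so not no-added-sugar; has pistachio, so not tree-nut-free — reject
I: has cashew, so not tree-nut-free — out
J: has brandy, so not alcohol-free — no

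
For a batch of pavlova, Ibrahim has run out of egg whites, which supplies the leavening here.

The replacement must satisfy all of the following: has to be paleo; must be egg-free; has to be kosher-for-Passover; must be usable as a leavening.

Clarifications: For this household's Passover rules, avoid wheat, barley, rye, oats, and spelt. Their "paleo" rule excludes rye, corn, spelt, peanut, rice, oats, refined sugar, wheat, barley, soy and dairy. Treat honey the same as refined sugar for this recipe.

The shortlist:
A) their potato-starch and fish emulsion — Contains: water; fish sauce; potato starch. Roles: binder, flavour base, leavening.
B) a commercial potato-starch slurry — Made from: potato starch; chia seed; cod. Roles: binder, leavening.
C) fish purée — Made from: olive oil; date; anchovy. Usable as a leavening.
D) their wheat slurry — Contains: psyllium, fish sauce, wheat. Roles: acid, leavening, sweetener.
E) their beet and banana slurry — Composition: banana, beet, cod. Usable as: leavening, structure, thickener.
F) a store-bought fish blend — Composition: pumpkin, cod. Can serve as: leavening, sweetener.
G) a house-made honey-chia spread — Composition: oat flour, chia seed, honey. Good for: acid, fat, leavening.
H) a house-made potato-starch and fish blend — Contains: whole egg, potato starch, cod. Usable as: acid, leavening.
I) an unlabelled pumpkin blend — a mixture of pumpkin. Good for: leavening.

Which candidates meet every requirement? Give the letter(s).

A: works as a leavening, no egg, paleo — valid
B: nothing on the exclusion list — OK
C: paleo, no egg — valid
D: has wheat, so not kosher-for-Passover; has wheat, so not paleo — reject
E: works as a leavening, kosher-for-Passover, paleo — keep
F: only cod and pumpkin; none excluded — valid
G: has oat flour, so not kosher-for-Passover; has honey, so not paleo — no
H: has whole egg, so not egg-free — no
I: all constraints satisfied — keep

A, B, C, E, F, I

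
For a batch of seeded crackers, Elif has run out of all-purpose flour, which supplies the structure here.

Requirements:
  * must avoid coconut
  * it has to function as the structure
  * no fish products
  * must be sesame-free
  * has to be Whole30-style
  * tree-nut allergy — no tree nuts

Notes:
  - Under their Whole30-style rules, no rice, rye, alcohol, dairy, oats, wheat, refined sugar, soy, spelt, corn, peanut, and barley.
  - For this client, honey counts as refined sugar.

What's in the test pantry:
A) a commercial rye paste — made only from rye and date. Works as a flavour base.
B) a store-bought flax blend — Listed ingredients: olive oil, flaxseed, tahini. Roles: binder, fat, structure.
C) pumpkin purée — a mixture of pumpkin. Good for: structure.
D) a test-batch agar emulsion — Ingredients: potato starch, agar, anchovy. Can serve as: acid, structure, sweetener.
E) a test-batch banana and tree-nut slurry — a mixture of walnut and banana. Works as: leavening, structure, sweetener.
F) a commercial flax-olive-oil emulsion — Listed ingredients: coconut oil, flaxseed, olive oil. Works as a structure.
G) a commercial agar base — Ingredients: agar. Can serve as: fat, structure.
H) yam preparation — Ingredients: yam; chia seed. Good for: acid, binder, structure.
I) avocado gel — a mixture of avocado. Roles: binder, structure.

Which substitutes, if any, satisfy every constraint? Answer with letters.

A: not usable as a structure; has rye, so not Whole30-style — no
B: has tahini, so not sesame-free — reject
C: works as a structure, no sesame, no tree nuts — OK
D: has anchovy, so not fish-free — no
E: has walnut, so not tree-nut-free — reject
F: has coconut oil, so not coconut-free — reject
G: all constraints satisfied — OK
H: only yam and chia seed; none excluded — OK
I: no tree nuts, no coconut — valid

C, G, H, I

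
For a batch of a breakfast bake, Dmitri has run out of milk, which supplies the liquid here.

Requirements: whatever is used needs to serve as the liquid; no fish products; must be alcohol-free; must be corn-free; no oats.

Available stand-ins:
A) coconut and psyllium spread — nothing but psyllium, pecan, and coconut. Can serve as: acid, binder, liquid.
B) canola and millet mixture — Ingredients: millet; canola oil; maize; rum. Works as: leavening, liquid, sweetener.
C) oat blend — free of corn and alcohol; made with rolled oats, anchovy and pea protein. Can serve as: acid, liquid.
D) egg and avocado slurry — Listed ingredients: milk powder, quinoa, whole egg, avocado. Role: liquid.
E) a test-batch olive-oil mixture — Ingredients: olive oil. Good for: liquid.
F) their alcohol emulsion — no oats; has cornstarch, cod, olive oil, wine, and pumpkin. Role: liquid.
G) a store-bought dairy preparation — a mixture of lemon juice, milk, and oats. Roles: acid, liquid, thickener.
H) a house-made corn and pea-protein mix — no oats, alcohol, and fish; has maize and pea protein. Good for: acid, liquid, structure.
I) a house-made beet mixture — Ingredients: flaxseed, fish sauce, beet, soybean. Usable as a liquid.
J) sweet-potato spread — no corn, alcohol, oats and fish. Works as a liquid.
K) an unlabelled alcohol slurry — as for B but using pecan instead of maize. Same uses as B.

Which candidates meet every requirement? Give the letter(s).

A, D, E, J

A: only coconut, pecan and psyllium; none excluded — keep
B: has maize, so not corn-free; has rum, so not alcohol-free — out
C: has anchovy, so not fish-free; has rolled oats, so not oat-free — no
D: milk powder and whole egg etc. — none of it excluded — keep
E: no corn, no fish — keep
F: has cornstarch, so not corn-free; has cod, so not fish-free (and 1 more) — no
G: has oats, so not oat-free — no
H: has maize, so not corn-free — no
I: has fish sauce, so not fish-free — reject
J: works as a liquid, no corn, no fish — valid
K: has rum, so not alcohol-free — no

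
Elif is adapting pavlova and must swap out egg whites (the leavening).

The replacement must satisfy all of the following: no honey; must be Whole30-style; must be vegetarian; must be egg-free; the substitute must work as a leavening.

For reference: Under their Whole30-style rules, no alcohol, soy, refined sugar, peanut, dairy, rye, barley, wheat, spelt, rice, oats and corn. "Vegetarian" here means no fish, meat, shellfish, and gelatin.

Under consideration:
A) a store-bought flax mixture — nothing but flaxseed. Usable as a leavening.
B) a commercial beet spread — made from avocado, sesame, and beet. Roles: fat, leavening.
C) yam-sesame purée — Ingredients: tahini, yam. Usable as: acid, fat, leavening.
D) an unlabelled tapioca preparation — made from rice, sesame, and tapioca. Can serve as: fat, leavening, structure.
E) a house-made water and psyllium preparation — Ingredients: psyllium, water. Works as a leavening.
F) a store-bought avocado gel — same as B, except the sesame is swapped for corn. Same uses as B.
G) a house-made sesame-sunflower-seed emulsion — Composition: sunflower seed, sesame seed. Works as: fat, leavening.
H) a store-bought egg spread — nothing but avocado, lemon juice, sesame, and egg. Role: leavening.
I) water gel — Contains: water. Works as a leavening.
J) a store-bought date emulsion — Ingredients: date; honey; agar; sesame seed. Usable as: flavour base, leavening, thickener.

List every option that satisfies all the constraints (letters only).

A, B, C, E, G, I

A: no honey, no egg — valid
B: all constraints satisfied — valid
C: Whole30-style, vegetarian — valid
D: has rice, so not Whole30-style — reject
E: only psyllium and water; none excluded — keep
F: has corn, so not Whole30-style — no
G: nothing on the exclusion list — keep
H: has egg, so not egg-free — no
I: only water; none excluded — keep
J: has honey, so not honey-free — out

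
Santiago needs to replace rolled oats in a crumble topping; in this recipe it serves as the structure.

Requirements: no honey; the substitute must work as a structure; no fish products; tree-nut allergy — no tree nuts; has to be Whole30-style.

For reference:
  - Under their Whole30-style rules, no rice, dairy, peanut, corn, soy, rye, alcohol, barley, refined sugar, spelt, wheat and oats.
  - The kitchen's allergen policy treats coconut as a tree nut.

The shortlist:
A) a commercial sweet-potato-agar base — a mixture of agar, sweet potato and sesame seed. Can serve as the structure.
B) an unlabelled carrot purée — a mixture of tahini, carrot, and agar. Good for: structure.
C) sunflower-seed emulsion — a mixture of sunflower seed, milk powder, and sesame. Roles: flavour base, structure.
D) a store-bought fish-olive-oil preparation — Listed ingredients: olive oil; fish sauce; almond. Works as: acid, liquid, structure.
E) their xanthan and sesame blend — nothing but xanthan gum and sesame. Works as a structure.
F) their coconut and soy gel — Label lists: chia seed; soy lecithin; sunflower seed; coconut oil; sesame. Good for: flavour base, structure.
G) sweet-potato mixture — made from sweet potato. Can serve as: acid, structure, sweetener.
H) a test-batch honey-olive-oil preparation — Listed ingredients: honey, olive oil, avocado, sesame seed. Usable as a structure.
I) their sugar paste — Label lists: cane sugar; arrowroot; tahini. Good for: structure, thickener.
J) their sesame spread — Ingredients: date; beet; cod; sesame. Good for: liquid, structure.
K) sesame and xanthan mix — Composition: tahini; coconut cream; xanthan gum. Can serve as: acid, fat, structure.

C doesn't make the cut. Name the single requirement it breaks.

Whole30-style

usable as a structure: satisfied
Whole30-style: has milk powder — fails
fish-free: satisfied
tree-nut-free: satisfied
honey-free: satisfied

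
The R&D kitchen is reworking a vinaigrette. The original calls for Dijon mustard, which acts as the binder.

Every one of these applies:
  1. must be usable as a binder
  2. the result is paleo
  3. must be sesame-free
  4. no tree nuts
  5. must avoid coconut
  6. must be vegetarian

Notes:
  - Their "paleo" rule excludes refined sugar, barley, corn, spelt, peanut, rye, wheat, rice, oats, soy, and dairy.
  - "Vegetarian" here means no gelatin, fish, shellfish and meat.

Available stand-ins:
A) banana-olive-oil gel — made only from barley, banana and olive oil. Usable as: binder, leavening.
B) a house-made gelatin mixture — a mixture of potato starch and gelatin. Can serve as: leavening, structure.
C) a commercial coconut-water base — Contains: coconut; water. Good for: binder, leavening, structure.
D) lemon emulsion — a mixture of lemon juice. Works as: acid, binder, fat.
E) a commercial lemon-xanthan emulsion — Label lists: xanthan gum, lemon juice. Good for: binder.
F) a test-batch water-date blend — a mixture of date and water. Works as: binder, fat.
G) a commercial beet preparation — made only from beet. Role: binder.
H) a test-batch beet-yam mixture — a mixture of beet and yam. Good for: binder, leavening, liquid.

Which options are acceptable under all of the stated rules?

A: has barley, so not paleo — out
B: not usable as a binder; has gelatin, so not vegetarian — out
C: has coconut, so not coconut-free — reject
D: every rule checks out — valid
E: all constraints satisfied — keep
F: only date and water; none excluded — keep
G: works as a binder, no tree nuts, vegetarian — OK
H: works as a binder, no sesame, paleo — OK

D, E, F, G, H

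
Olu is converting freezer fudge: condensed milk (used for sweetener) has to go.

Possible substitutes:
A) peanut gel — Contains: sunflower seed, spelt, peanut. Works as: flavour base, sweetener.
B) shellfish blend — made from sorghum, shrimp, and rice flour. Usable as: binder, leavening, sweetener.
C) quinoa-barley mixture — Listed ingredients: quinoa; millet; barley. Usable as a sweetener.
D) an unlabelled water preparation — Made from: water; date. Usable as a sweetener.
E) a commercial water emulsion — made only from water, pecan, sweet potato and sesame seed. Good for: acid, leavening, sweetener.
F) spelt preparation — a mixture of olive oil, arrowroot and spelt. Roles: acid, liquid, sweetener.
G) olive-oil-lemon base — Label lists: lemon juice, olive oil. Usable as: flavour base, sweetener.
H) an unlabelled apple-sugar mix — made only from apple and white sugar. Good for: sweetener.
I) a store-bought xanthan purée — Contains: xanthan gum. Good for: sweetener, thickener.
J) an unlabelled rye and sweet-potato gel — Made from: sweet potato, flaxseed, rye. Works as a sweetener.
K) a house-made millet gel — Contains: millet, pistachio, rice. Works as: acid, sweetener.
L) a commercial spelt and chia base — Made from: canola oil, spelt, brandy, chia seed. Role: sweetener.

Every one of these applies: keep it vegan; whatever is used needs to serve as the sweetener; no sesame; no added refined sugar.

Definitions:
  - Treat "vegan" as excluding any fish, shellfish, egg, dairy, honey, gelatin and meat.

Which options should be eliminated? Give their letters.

B, E, H

A: only peanut, spelt, and sunflower seed; none excluded — OK
B: has shrimp, so not vegan — out
C: every rule checks out — OK
D: no refined sugar, vegan — OK
E: has sesame seed, so not sesame-free — no
F: nothing on the exclusion list — keep
G: only lemon juice and olive oil; none excluded — OK
H: has white sugar, so not no-added-sugar — no
I: works as a sweetener, no sesame, vegan — OK
J: nothing on the exclusion list — OK
K: works as a sweetener, no refined sugar, vegan — valid
L: every rule checks out — valid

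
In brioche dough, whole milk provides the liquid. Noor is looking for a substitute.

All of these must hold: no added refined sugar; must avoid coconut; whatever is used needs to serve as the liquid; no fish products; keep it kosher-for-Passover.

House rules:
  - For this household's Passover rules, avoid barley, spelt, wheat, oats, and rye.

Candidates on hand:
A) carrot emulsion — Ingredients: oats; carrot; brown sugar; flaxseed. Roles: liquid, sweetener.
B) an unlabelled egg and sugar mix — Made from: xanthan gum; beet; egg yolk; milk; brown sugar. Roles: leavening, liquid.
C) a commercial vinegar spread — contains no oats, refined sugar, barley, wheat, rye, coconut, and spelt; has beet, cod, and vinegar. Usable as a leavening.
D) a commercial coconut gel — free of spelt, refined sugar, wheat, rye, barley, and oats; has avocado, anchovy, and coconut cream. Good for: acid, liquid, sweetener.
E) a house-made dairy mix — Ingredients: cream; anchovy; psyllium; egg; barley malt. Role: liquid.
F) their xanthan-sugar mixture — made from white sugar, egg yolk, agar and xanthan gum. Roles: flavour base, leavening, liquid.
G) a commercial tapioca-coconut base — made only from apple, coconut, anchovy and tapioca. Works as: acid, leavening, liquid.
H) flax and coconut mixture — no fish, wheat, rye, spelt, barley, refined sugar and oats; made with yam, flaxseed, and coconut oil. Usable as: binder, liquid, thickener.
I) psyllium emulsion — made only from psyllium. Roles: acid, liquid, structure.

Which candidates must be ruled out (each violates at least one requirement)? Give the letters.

A: has oats, so not kosher-for-Passover; has brown sugar, so not no-added-sugar — reject
B: has brown sugar, so not no-added-sugar — no
C: not usable as a liquid; has cod, so not fish-free — out
D: has anchovy, so not fish-free; has coconut cream, so not coconut-free — out
E: has barley malt, so not kosher-for-Passover; has anchovy, so not fish-free — no
F: has white sugar, so not no-added-sugar — out
G: has anchovy, so not fish-free; has coconut, so not coconut-free — reject
H: has coconut oil, so not coconut-free — no
I: no coconut, no refined sugar — keep

A, B, C, D, E, F, G, H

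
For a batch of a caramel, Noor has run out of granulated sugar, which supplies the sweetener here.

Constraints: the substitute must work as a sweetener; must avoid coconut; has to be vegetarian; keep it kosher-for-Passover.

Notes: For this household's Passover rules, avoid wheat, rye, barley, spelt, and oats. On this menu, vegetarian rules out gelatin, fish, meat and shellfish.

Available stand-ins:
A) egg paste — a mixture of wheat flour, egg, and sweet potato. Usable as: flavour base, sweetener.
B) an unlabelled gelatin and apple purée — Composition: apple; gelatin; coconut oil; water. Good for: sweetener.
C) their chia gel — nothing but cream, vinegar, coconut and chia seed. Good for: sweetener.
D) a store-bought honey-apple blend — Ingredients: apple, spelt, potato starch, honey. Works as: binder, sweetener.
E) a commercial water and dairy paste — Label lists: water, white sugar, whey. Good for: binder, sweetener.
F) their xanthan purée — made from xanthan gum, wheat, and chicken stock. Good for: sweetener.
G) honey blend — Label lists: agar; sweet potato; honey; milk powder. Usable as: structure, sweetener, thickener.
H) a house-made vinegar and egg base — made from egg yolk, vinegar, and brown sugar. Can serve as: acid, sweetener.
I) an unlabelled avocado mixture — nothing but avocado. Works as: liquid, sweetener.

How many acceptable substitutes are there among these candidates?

A: has wheat flour, so not kosher-for-Passover — no
B: has gelatin, so not vegetarian; has coconut oil, so not coconut-free — reject
C: has coconut, so not coconut-free — out
D: has spelt, so not kosher-for-Passover — reject
E: all constraints satisfied — OK
F: has wheat, so not kosher-for-Passover; has chicken stock, so not vegetarian — reject
G: milk powder and honey etc. — none of it excluded — keep
H: only egg yolk, brown sugar and vinegar; none excluded — OK
I: every rule checks out — keep

4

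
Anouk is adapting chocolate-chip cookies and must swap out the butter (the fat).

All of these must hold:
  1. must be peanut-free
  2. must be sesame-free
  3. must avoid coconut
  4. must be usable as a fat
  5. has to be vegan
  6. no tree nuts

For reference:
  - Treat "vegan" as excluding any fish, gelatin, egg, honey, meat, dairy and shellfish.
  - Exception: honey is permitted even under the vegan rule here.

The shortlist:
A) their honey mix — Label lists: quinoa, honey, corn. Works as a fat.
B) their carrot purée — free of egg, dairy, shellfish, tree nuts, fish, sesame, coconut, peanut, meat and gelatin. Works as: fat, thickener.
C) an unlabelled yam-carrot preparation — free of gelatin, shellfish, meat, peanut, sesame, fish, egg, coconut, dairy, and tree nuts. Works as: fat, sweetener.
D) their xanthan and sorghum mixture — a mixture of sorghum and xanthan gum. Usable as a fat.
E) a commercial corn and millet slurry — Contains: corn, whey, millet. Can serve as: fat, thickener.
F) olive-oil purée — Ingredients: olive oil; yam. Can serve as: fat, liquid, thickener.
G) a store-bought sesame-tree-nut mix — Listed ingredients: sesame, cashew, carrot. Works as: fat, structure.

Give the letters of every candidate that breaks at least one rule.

E, G

A: honey is permitted under the vegan carve-out; nothing else excluded — OK
B: no tree nuts, vegan — OK
C: works as a fat, no coconut, no tree nuts — keep
D: only sorghum and xanthan gum; none excluded — OK
E: has whey, so not vegan — out
F: only yam and olive oil; none excluded — valid
G: has cashew, so not tree-nut-free; has sesame, so not sesame-free — no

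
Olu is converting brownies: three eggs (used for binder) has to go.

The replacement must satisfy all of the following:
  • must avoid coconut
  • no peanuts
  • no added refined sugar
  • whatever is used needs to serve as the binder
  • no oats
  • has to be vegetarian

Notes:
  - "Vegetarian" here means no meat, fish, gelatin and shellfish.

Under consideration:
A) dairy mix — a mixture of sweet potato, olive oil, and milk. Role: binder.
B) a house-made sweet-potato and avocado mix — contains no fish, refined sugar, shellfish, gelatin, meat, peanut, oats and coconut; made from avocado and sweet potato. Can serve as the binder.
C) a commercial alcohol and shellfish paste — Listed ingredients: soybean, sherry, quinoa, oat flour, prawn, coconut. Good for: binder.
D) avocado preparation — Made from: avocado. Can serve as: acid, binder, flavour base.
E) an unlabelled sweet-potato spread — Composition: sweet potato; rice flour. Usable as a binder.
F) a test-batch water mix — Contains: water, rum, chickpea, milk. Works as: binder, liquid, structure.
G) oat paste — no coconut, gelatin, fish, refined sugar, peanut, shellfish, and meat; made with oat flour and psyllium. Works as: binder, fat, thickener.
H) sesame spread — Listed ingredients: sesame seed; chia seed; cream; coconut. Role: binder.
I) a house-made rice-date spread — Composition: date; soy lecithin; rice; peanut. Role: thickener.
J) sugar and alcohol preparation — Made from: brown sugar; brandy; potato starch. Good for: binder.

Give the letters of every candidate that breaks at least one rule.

C, G, H, I, J

A: works as a binder, vegetarian, no peanut — valid
B: all constraints satisfied — OK
C: has prawn, so not vegetarian; has oat flour, so not oat-free (and 1 more) — reject
D: nothing on the exclusion list — OK
E: only rice flour and sweet potato; none excluded — OK
F: nothing on the exclusion list — valid
G: has oat flour, so not oat-free — no
H: has coconut, so not coconut-free — out
I: not usable as a binder; has peanut, so not peanut-free — reject
J: has brown sugar, so not no-added-sugar — reject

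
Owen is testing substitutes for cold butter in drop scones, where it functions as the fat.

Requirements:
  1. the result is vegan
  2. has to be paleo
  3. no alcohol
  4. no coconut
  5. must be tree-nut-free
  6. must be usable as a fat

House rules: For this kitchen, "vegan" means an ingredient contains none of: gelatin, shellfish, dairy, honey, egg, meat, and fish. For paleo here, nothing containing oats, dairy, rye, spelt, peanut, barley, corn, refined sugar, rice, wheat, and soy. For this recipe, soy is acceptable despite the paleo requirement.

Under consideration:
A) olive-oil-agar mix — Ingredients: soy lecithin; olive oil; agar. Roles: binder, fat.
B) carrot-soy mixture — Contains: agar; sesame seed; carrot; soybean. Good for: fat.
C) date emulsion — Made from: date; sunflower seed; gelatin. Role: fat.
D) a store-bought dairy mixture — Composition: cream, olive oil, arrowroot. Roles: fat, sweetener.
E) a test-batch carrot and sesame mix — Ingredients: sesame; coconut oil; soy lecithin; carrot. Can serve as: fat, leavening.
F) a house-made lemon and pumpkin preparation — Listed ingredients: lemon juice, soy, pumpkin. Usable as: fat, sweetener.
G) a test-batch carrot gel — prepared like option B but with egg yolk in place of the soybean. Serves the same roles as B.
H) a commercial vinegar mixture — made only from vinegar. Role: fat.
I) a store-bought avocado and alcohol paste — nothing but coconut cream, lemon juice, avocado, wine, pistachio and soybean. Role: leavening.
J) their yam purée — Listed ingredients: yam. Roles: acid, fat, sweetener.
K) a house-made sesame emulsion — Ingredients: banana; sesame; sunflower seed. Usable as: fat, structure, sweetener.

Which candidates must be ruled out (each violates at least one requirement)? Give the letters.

C, D, E, G, I

A: soy is permitted under the paleo carve-out; nothing else excluded — valid
B: soy is permitted under the paleo carve-out; nothing else excluded — valid
C: has gelatin, so not vegan — no
D: has cream, so not vegan; has cream, so not paleo — out
E: has coconut oil, so not coconut-free — no
F: soy is permitted under the paleo carve-out; nothing else excluded — OK
G: has egg yolk, so not vegan — reject
H: no alcohol, no tree nuts — keep
I: not usable as a fat; has coconut cream, so not coconut-free (and 2 more) — no
J: no tree nuts, paleo — keep
K: only sesame, sunflower seed and banana; none excluded — valid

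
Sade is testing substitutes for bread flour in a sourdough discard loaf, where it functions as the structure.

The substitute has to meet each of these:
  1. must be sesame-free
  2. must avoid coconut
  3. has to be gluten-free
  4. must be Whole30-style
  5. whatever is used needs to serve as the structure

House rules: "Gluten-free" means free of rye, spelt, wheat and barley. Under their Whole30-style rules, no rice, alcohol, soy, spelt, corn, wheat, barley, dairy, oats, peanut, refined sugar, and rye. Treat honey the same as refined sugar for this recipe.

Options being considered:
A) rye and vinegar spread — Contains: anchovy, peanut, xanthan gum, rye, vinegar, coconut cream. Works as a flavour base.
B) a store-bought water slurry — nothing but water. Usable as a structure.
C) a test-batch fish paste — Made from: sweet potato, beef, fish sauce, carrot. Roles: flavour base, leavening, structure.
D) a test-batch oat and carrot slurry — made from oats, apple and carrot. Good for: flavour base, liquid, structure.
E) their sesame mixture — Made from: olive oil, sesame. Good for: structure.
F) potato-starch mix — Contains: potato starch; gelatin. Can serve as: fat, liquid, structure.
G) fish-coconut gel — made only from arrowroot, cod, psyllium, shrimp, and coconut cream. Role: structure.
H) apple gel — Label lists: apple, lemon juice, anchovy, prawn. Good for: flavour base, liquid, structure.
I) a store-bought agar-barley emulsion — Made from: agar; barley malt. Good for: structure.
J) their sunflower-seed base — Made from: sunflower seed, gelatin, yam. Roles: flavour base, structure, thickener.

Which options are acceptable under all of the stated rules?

B, C, F, H, J

A: not usable as a structure; has rye, so not gluten-free (and 2 more) — reject
B: only water; none excluded — OK
C: all constraints satisfied — keep
D: has oats, so not Whole30-style — out
E: has sesame, so not sesame-free — reject
F: nothing on the exclusion list — valid
G: has coconut cream, so not coconut-free — no
H: works as a structure, gluten-free, no sesame — valid
I: has barley malt, so not gluten-free; has barley malt, so not Whole30-style — reject
J: works as a structure, gluten-free, no sesame — keep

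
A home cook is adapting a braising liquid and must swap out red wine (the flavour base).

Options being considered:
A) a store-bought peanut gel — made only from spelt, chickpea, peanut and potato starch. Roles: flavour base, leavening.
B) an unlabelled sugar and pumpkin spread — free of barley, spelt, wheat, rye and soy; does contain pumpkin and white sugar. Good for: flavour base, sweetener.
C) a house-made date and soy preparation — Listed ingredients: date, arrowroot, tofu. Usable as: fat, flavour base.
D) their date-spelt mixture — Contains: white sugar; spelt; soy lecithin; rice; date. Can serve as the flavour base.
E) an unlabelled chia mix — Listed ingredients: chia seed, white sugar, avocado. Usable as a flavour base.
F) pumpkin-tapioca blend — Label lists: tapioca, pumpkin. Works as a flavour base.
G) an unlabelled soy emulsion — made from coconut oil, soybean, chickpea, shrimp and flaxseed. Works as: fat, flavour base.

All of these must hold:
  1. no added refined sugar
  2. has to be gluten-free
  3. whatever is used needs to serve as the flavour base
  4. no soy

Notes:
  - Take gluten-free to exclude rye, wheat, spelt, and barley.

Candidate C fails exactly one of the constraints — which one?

soy-free

usable as a flavour base: satisfied
gluten-free: satisfied
no-added-sugar: satisfied
soy-free: has tofu — fails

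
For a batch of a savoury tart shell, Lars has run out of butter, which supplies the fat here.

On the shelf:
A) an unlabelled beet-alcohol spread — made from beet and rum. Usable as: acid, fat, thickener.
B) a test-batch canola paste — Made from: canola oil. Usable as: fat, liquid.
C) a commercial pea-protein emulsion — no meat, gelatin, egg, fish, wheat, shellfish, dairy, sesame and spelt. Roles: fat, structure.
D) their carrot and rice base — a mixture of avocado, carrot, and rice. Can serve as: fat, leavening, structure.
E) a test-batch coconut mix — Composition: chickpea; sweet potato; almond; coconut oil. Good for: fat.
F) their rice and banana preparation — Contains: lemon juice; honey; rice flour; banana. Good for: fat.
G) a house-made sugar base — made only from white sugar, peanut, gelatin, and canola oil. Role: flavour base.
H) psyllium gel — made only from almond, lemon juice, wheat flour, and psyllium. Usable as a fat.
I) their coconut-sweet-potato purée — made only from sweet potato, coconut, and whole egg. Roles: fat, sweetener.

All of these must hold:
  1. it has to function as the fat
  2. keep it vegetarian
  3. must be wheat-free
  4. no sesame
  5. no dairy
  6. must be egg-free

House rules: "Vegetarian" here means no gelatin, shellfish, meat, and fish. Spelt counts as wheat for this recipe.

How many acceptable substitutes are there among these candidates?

A: only rum and beet; none excluded — valid
B: all constraints satisfied — keep
C: works as a fat, no sesame, vegetarian — keep
D: only rice, carrot and avocado; none excluded — OK
E: works as a fat, no sesame, no egg — OK
F: honey and rice flour etc. — none of it excluded — OK
G: not usable as a fat; has gelatin, so not vegetarian — reject
H: has wheat flour, so not wheat-free — no
I: has whole egg, so not egg-free — reject

6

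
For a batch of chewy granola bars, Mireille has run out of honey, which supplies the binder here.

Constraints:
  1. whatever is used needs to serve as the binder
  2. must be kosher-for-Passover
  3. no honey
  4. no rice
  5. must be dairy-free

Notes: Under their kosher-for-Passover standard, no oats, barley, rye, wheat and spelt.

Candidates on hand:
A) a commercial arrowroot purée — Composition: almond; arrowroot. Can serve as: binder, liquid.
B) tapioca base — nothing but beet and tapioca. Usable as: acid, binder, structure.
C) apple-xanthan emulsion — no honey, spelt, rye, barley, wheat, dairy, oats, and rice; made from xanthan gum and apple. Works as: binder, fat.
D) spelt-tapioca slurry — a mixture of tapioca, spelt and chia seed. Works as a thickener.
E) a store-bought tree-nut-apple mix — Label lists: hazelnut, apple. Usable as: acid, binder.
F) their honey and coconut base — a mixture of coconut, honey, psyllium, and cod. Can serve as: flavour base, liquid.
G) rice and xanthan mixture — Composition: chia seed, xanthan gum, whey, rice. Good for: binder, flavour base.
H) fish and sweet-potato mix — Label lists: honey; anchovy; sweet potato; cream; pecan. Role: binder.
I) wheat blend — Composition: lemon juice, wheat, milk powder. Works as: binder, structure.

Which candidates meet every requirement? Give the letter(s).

A, B, C, E

A: only almond and arrowroot; none excluded — valid
B: nothing on the exclusion list — keep
C: works as a binder, kosher-for-Passover, no honey — valid
D: not usable as a binder; has spelt, so not kosher-for-Passover — reject
E: all constraints satisfied — keep
F: not usable as a binder; has honey, so not honey-free — no
G: has rice, so not rice-free; has whey, so not dairy-free — reject
H: has honey, so not honey-free; has cream, so not dairy-free — no
I: has wheat, so not kosher-for-Passover; has milk powder, so not dairy-free — out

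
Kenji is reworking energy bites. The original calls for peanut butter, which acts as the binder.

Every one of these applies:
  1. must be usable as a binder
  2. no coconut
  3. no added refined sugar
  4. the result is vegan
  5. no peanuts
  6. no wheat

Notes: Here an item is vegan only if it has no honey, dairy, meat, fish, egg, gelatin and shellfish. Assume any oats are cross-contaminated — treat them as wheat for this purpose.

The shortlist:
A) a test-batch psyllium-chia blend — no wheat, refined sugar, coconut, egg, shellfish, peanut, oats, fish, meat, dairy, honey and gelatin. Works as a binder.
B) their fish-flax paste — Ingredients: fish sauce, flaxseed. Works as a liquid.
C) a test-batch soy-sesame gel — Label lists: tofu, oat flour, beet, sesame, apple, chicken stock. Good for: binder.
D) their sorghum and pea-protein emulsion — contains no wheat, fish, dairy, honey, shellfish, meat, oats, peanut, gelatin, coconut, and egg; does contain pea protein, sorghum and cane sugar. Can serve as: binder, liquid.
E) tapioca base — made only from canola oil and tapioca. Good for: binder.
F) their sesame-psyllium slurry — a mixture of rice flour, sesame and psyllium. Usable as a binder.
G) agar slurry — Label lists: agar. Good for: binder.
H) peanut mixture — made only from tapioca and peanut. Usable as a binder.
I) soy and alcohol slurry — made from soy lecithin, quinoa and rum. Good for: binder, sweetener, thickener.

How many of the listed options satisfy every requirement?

A: every rule checks out — valid
B: not usable as a binder; has fish sauce, so not vegan — out
C: has chicken stock, so not vegan; has oat flour, so not wheat-free — out
D: has cane sugar, so not no-added-sugar — reject
E: all constraints satisfied — OK
F: no refined sugar, no peanut — keep
G: no coconut, vegan — OK
H: has peanut, so not peanut-free — out
I: all constraints satisfied — keep

5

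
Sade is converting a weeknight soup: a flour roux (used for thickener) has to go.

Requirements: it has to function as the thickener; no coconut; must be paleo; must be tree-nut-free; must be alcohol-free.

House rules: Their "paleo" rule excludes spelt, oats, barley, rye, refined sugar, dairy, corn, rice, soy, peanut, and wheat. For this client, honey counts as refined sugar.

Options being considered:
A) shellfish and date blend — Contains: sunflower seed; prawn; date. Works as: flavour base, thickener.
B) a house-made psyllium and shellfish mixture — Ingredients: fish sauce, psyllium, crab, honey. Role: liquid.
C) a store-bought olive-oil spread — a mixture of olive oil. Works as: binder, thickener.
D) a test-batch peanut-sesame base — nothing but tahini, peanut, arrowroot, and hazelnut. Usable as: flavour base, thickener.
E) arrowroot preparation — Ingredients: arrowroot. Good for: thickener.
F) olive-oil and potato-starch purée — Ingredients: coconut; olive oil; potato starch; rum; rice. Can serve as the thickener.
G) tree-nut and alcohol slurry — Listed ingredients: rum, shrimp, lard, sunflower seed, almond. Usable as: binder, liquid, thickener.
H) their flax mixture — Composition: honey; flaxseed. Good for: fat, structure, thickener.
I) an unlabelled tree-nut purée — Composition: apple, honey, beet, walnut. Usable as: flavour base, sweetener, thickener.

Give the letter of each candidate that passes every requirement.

A, C, E

A: nothing on the exclusion list — valid
B: not usable as a thickener; has honey, so not paleo — out
C: nothing on the exclusion list — valid
D: has peanut, so not paleo; has hazelnut, so not tree-nut-free — reject
E: only arrowroot; none excluded — OK
F: has rice, so not paleo; has coconut, so not coconut-free (and 1 more) — no
G: has almond, so not tree-nut-free; has rum, so not alcohol-free — out
H: has honey, so not paleo — no
I: has honey, so not paleo; has walnut, so not tree-nut-free — out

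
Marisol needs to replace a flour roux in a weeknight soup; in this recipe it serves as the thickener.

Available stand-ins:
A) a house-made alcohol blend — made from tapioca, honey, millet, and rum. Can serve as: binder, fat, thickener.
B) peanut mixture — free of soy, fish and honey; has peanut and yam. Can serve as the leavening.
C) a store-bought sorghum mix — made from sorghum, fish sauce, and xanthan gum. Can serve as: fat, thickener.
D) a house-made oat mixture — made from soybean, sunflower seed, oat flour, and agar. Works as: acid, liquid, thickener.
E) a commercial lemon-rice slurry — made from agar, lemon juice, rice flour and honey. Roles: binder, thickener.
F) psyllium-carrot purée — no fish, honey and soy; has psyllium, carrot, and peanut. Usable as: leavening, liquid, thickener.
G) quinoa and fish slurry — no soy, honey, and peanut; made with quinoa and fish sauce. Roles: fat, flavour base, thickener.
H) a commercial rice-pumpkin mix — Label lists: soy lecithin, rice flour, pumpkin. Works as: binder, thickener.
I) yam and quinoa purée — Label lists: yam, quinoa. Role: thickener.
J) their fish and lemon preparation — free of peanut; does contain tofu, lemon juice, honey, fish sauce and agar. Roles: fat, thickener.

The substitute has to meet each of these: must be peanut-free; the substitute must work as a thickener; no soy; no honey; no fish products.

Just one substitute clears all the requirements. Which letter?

A: has honey, so not honey-free — reject
B: not usable as a thickener; has peanut, so not peanut-free — out
C: has fish sauce, so not fish-free — no
D: has soybean, so not soy-free — no
E: has honey, so not honey-free — no
F: has peanut, so not peanut-free — no
G: has fish sauce, so not fish-free — no
H: has soy lecithin, so not soy-free — out
I: only quinoa and yam; none excluded — valid
J: has honey, so not honey-free; has fish sauce, so not fish-free (and 1 more) — reject

I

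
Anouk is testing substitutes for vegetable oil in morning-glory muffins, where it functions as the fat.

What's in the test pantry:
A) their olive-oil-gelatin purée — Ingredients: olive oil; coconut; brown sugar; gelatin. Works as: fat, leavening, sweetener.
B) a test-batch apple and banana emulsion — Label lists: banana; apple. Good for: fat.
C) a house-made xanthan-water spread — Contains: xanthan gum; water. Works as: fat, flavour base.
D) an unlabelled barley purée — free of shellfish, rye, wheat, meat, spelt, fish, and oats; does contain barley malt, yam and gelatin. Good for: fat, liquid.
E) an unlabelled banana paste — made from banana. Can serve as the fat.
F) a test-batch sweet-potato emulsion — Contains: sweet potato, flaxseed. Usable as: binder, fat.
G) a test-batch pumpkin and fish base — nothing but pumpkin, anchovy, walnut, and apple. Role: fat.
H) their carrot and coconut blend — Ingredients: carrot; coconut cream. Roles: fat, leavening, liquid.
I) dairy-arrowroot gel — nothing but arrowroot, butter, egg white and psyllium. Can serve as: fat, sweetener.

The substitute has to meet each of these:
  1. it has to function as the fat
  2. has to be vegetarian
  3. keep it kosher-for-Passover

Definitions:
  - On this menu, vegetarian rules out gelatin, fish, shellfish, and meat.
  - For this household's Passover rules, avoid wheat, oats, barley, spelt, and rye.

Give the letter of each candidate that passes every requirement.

A: has gelatin, so not vegetarian — reject
B: only apple and banana; none excluded — valid
C: only water and xanthan gum; none excluded — valid
D: has gelatin, so not vegetarian; has barley malt, so not kosher-for-Passover — no
E: kosher-for-Passover, vegetarian — keep
F: works as a fat, vegetarian, kosher-for-Passover — OK
G: has anchovy, so not vegetarian — reject
H: vegetarian, kosher-for-Passover — keep
I: butter and egg white etc. — none of it excluded — OK

B, C, E, F, H, I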